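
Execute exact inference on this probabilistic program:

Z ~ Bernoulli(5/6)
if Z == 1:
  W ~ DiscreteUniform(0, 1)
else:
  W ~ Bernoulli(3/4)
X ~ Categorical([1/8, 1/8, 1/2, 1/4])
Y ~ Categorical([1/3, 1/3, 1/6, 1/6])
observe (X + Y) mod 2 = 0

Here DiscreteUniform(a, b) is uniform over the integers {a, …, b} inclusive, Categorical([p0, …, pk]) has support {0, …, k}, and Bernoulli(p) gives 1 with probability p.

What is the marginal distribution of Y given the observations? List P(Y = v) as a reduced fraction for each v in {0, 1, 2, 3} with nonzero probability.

P(Y=0) = 5/12, P(Y=1) = 1/4, P(Y=2) = 5/24, P(Y=3) = 1/8

Enumerate traces; 32 have nonzero weight after conditioning:
  (Z=0, W=0, X=0, Y=0) weight 1/576
  (Z=0, W=0, X=0, Y=2) weight 1/1152
  (Z=0, W=0, X=1, Y=1) weight 1/576
  (Z=0, W=0, X=1, Y=3) weight 1/1152
  (Z=0, W=0, X=2, Y=0) weight 1/144
  (Z=0, W=0, X=2, Y=2) weight 1/288
  (Z=0, W=0, X=3, Y=1) weight 1/288
  (Z=0, W=0, X=3, Y=3) weight 1/576
  … 24 more
Group by Y:
  weight(Y=0) = 5/24
  weight(Y=1) = 1/8
  weight(Y=2) = 5/48
  weight(Y=3) = 1/16
Total weight = 5/24 + 1/8 + 5/48 + 1/16 = 1/2
P(Y=0 | obs) = 5/24 / 1/2 = 5/12
P(Y=1 | obs) = 1/8 / 1/2 = 1/4
P(Y=2 | obs) = 5/48 / 1/2 = 5/24
P(Y=3 | obs) = 1/16 / 1/2 = 1/8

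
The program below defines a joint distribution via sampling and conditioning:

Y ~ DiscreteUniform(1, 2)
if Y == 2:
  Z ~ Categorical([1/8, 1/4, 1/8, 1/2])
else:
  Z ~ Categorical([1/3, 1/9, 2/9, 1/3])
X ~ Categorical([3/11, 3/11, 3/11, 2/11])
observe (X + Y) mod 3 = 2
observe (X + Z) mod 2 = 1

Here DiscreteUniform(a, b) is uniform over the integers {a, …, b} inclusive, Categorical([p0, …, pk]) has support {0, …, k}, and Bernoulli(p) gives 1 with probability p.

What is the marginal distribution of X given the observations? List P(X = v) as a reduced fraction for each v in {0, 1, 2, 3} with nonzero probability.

P(X=0) = 27/53, P(X=1) = 20/53, P(X=3) = 6/53

Enumerate traces; 6 have nonzero weight after conditioning:
  (Y=1, Z=0, X=1) weight 1/22
  (Y=1, Z=2, X=1) weight 1/33
  (Y=2, Z=0, X=3) weight 1/88
  (Y=2, Z=1, X=0) weight 3/88
  (Y=2, Z=2, X=3) weight 1/88
  (Y=2, Z=3, X=0) weight 3/44
Group by X:
  weight(X=0) = 9/88
  weight(X=1) = 5/66
  weight(X=3) = 1/44
Total weight = 9/88 + 5/66 + 1/44 = 53/264
P(X=0 | obs) = 9/88 / 53/264 = 27/53
P(X=1 | obs) = 5/66 / 53/264 = 20/53
P(X=3 | obs) = 1/44 / 53/264 = 6/53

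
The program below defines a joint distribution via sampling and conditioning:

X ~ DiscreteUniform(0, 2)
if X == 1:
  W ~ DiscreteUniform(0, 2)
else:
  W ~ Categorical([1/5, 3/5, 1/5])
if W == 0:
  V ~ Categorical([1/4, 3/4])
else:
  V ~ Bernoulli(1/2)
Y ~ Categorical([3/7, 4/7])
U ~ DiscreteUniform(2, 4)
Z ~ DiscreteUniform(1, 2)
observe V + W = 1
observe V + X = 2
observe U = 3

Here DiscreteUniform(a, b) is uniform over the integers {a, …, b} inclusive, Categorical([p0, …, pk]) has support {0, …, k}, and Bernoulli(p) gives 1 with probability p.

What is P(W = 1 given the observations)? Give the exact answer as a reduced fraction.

P(W = 1 | obs) = 6/11

Enumerate traces; 8 have nonzero weight after conditioning:
  (X=1, W=0, V=1, Y=0, U=3, Z=1) weight 1/168
  (X=1, W=0, V=1, Y=0, U=3, Z=2) weight 1/168
  (X=1, W=0, V=1, Y=1, U=3, Z=1) weight 1/126
  (X=1, W=0, V=1, Y=1, U=3, Z=2) weight 1/126
  (X=2, W=1, V=0, Y=0, U=3, Z=1) weight 1/140
  (X=2, W=1, V=0, Y=0, U=3, Z=2) weight 1/140
  (X=2, W=1, V=0, Y=1, U=3, Z=1) weight 1/105
  (X=2, W=1, V=0, Y=1, U=3, Z=2) weight 1/105
Group by W:
  weight(W=0) = 1/36
  weight(W=1) = 1/30
Total weight = 1/36 + 1/30 = 11/180
P(W=0 | obs) = 1/36 / 11/180 = 5/11
P(W=1 | obs) = 1/30 / 11/180 = 6/11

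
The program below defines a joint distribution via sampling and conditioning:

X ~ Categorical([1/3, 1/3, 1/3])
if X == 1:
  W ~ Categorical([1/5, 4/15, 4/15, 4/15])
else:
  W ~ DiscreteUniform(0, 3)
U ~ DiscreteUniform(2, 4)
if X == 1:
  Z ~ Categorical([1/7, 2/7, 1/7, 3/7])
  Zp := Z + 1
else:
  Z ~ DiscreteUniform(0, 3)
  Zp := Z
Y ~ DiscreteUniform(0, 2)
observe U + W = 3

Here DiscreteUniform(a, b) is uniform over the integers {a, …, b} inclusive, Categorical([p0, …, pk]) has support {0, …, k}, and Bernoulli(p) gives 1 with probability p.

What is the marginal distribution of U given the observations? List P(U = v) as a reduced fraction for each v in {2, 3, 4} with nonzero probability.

P(U=2) = 23/44, P(U=3) = 21/44

Enumerate traces; 72 have nonzero weight after conditioning:
  (X=0, W=0, U=3, Z=0, Y=0) weight 1/432
  (X=0, W=0, U=3, Z=0, Y=1) weight 1/432
  (X=0, W=0, U=3, Z=0, Y=2) weight 1/432
  (X=0, W=0, U=3, Z=1, Y=0) weight 1/432
  (X=0, W=0, U=3, Z=1, Y=1) weight 1/432
  (X=0, W=0, U=3, Z=1, Y=2) weight 1/432
  (X=0, W=0, U=3, Z=2, Y=0) weight 1/432
  (X=0, W=0, U=3, Z=2, Y=1) weight 1/432
  (X=0, W=1, U=2, Z=0, Y=0) weight 1/432
  … 63 more
Group by U:
  weight(U=2) = 23/270
  weight(U=3) = 7/90
Total weight = 23/270 + 7/90 = 22/135
P(U=2 | obs) = 23/270 / 22/135 = 23/44
P(U=3 | obs) = 7/90 / 22/135 = 21/44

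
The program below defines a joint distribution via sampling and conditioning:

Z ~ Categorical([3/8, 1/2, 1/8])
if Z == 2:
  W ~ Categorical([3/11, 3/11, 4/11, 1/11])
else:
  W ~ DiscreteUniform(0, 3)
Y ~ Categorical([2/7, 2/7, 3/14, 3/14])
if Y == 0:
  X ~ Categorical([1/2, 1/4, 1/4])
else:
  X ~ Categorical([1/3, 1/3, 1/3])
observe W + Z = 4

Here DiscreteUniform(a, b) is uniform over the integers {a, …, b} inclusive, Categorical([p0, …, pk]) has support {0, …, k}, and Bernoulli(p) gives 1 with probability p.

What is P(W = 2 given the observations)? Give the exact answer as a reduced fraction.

P(W = 2 | obs) = 4/15

Enumerate traces; 24 have nonzero weight after conditioning:
  (Z=1, W=3, Y=0, X=0) weight 1/56
  (Z=1, W=3, Y=0, X=1) weight 1/112
  (Z=1, W=3, Y=0, X=2) weight 1/112
  (Z=1, W=3, Y=1, X=0) weight 1/84
  (Z=1, W=3, Y=1, X=1) weight 1/84
  (Z=1, W=3, Y=1, X=2) weight 1/84
  (Z=1, W=3, Y=2, X=0) weight 1/112
  (Z=1, W=3, Y=2, X=1) weight 1/112
  (Z=2, W=2, Y=0, X=0) weight 1/154
  … 15 more
Group by W:
  weight(W=2) = 1/22
  weight(W=3) = 1/8
Total weight = 1/22 + 1/8 = 15/88
P(W=2 | obs) = 1/22 / 15/88 = 4/15
P(W=3 | obs) = 1/8 / 15/88 = 11/15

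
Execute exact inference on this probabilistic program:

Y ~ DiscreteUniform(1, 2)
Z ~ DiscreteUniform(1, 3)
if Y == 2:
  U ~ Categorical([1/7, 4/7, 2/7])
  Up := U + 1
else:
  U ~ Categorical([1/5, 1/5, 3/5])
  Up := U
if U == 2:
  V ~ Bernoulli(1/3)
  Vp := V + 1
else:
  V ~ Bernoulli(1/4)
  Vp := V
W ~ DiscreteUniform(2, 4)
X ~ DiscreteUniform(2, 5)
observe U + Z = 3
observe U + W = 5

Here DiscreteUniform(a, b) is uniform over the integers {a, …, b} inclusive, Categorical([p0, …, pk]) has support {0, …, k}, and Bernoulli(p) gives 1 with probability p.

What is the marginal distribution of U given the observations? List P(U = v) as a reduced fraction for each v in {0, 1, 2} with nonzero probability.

Enumerate traces; 32 have nonzero weight after conditioning:
  (Y=1, Z=1, U=2, V=0, W=3, X=2) weight 1/180
  (Y=1, Z=1, U=2, V=0, W=3, X=3) weight 1/180
  (Y=1, Z=1, U=2, V=0, W=3, X=4) weight 1/180
  (Y=1, Z=1, U=2, V=0, W=3, X=5) weight 1/180
  (Y=1, Z=1, U=2, V=1, W=3, X=2) weight 1/360
  (Y=1, Z=1, U=2, V=1, W=3, X=3) weight 1/360
  (Y=1, Z=1, U=2, V=1, W=3, X=4) weight 1/360
  (Y=1, Z=1, U=2, V=1, W=3, X=5) weight 1/360
  (Y=1, Z=2, U=1, V=0, W=4, X=2) weight 1/480
  … 23 more
Group by U:
  weight(U=1) = 3/70
  weight(U=2) = 31/630
Total weight = 3/70 + 31/630 = 29/315
P(U=1 | obs) = 3/70 / 29/315 = 27/58
P(U=2 | obs) = 31/630 / 29/315 = 31/58

P(U=1) = 27/58, P(U=2) = 31/58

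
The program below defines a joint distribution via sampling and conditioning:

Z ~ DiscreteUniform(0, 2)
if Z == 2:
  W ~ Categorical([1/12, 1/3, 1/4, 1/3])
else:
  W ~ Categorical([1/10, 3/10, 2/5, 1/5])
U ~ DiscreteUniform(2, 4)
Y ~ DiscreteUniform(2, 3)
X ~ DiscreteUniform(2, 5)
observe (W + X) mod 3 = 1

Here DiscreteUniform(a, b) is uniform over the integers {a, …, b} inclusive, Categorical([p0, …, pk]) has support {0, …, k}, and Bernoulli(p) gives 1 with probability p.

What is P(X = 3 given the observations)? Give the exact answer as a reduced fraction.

P(X = 3 | obs) = 56/243

Enumerate traces; 90 have nonzero weight after conditioning:
  (Z=0, W=0, U=2, Y=2, X=4) weight 1/720
  (Z=0, W=0, U=2, Y=3, X=4) weight 1/720
  (Z=0, W=0, U=3, Y=2, X=4) weight 1/720
  (Z=0, W=0, U=3, Y=3, X=4) weight 1/720
  (Z=0, W=0, U=4, Y=2, X=4) weight 1/720
  (Z=0, W=0, U=4, Y=3, X=4) weight 1/720
  (Z=0, W=1, U=2, Y=2, X=3) weight 1/240
  (Z=0, W=1, U=2, Y=3, X=3) weight 1/240
  (Z=0, W=2, U=2, Y=2, X=2) weight 1/180
  (Z=0, W=2, U=2, Y=2, X=5) weight 1/180
  … 80 more
Group by X:
  weight(X=2) = 7/80
  weight(X=3) = 7/90
  weight(X=4) = 61/720
  weight(X=5) = 7/80
Total weight = 7/80 + 7/90 + 61/720 + 7/80 = 27/80
P(X=2 | obs) = 7/80 / 27/80 = 7/27
P(X=3 | obs) = 7/90 / 27/80 = 56/243
P(X=4 | obs) = 61/720 / 27/80 = 61/243
P(X=5 | obs) = 7/80 / 27/80 = 7/27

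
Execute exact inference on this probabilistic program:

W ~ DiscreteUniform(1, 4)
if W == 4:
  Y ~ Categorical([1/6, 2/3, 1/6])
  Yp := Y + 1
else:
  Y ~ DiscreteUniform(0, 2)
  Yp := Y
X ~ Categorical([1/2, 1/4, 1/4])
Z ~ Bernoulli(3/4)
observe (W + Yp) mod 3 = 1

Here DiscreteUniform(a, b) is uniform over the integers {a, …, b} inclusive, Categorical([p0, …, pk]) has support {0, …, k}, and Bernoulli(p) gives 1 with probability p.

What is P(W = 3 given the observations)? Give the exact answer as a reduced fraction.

Enumerate traces; 24 have nonzero weight after conditioning:
  (W=1, Y=0, X=0, Z=0) weight 1/96
  (W=1, Y=0, X=0, Z=1) weight 1/32
  (W=1, Y=0, X=1, Z=0) weight 1/192
  (W=1, Y=0, X=1, Z=1) weight 1/64
  (W=1, Y=0, X=2, Z=0) weight 1/192
  (W=1, Y=0, X=2, Z=1) weight 1/64
  (W=2, Y=2, X=0, Z=0) weight 1/96
  (W=2, Y=2, X=0, Z=1) weight 1/32
  (W=3, Y=1, X=0, Z=0) weight 1/96
  (W=4, Y=2, X=0, Z=0) weight 1/192
  … 14 more
Group by W:
  weight(W=1) = 1/12
  weight(W=2) = 1/12
  weight(W=3) = 1/12
  weight(W=4) = 1/24
Total weight = 1/12 + 1/12 + 1/12 + 1/24 = 7/24
P(W=1 | obs) = 1/12 / 7/24 = 2/7
P(W=2 | obs) = 1/12 / 7/24 = 2/7
P(W=3 | obs) = 1/12 / 7/24 = 2/7
P(W=4 | obs) = 1/24 / 7/24 = 1/7

P(W = 3 | obs) = 2/7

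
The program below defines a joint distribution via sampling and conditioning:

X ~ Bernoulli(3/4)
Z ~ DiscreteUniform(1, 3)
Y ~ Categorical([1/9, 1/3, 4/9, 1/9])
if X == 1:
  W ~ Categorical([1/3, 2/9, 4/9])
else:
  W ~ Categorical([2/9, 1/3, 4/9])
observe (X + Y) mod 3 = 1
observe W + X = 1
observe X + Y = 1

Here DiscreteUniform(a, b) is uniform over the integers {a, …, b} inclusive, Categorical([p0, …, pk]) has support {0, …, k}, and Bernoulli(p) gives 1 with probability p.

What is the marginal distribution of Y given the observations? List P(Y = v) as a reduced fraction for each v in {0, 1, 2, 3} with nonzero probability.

P(Y=0) = 1/2, P(Y=1) = 1/2

Enumerate traces; 6 have nonzero weight after conditioning:
  (X=0, Z=1, Y=1, W=1) weight 1/108
  (X=0, Z=2, Y=1, W=1) weight 1/108
  (X=0, Z=3, Y=1, W=1) weight 1/108
  (X=1, Z=1, Y=0, W=0) weight 1/108
  (X=1, Z=2, Y=0, W=0) weight 1/108
  (X=1, Z=3, Y=0, W=0) weight 1/108
Group by Y:
  weight(Y=0) = 1/36
  weight(Y=1) = 1/36
Total weight = 1/36 + 1/36 = 1/18
P(Y=0 | obs) = 1/36 / 1/18 = 1/2
P(Y=1 | obs) = 1/36 / 1/18 = 1/2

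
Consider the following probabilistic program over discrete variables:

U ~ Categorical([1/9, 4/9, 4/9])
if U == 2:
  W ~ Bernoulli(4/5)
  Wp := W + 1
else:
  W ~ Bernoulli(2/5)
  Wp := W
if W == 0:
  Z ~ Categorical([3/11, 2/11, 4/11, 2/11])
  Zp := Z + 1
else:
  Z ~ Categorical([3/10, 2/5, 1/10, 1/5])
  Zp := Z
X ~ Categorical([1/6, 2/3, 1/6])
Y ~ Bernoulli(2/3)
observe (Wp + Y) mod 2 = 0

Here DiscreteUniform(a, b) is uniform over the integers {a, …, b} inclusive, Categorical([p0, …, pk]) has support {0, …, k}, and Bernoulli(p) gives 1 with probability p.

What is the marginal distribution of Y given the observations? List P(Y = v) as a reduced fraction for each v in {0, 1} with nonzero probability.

P(Y=0) = 31/59, P(Y=1) = 28/59

Enumerate traces; 72 have nonzero weight after conditioning:
  (U=0, W=0, Z=0, X=0, Y=0) weight 1/990
  (U=0, W=0, Z=0, X=1, Y=0) weight 2/495
  (U=0, W=0, Z=0, X=2, Y=0) weight 1/990
  (U=0, W=0, Z=1, X=0, Y=0) weight 1/1485
  (U=0, W=0, Z=1, X=1, Y=0) weight 4/1485
  (U=0, W=0, Z=1, X=2, Y=0) weight 1/1485
  (U=0, W=0, Z=2, X=0, Y=0) weight 2/1485
  (U=0, W=0, Z=2, X=1, Y=0) weight 8/1485
  (U=0, W=1, Z=0, X=0, Y=1) weight 1/675
  … 63 more
Group by Y:
  weight(Y=0) = 31/135
  weight(Y=1) = 28/135
Total weight = 31/135 + 28/135 = 59/135
P(Y=0 | obs) = 31/135 / 59/135 = 31/59
P(Y=1 | obs) = 28/135 / 59/135 = 28/59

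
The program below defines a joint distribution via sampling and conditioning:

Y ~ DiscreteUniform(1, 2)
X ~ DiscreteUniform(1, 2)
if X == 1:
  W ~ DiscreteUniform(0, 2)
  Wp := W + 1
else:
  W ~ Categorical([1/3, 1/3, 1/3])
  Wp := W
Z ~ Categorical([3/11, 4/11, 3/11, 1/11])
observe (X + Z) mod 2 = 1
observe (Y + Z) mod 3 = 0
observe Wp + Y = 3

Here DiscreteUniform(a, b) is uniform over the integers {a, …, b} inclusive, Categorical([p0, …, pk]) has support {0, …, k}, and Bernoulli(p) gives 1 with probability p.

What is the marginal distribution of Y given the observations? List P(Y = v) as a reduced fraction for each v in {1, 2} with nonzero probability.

Enumerate traces; 2 have nonzero weight after conditioning:
  (Y=1, X=1, W=1, Z=2) weight 1/44
  (Y=2, X=2, W=1, Z=1) weight 1/33
Group by Y:
  weight(Y=1) = 1/44
  weight(Y=2) = 1/33
Total weight = 1/44 + 1/33 = 7/132
P(Y=1 | obs) = 1/44 / 7/132 = 3/7
P(Y=2 | obs) = 1/33 / 7/132 = 4/7

P(Y=1) = 3/7, P(Y=2) = 4/7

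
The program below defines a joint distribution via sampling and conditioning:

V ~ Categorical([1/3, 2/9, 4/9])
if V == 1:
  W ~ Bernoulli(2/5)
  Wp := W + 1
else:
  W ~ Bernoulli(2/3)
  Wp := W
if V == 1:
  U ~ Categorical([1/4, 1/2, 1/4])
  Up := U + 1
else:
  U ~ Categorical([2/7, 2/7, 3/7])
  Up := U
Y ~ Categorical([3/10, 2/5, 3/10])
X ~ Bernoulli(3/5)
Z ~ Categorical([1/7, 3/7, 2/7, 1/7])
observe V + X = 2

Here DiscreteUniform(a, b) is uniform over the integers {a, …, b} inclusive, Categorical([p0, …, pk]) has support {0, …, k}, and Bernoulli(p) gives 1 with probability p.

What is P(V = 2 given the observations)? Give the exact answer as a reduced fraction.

Enumerate traces; 144 have nonzero weight after conditioning:
  (V=1, W=0, U=0, Y=0, X=1, Z=0) weight 3/3500
  (V=1, W=0, U=0, Y=0, X=1, Z=1) weight 9/3500
  (V=1, W=0, U=0, Y=0, X=1, Z=2) weight 3/1750
  (V=1, W=0, U=0, Y=0, X=1, Z=3) weight 3/3500
  (V=1, W=0, U=0, Y=1, X=1, Z=0) weight 1/875
  (V=1, W=0, U=0, Y=1, X=1, Z=1) weight 3/875
  (V=1, W=0, U=0, Y=1, X=1, Z=2) weight 2/875
  (V=1, W=0, U=0, Y=1, X=1, Z=3) weight 1/875
  (V=2, W=0, U=0, Y=0, X=0, Z=0) weight 8/11025
  … 135 more
Group by V:
  weight(V=1) = 2/15
  weight(V=2) = 8/45
Total weight = 2/15 + 8/45 = 14/45
P(V=1 | obs) = 2/15 / 14/45 = 3/7
P(V=2 | obs) = 8/45 / 14/45 = 4/7

P(V = 2 | obs) = 4/7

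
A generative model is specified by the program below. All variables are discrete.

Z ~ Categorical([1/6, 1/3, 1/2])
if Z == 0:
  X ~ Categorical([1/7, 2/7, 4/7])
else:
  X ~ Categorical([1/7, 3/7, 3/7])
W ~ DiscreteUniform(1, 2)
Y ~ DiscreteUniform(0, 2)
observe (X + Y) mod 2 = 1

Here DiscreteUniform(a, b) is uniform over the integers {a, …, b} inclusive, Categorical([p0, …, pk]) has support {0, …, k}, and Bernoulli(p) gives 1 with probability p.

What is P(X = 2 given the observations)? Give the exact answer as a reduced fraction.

P(X = 2 | obs) = 19/59

Enumerate traces; 24 have nonzero weight after conditioning:
  (Z=0, X=0, W=1, Y=1) weight 1/252
  (Z=0, X=0, W=2, Y=1) weight 1/252
  (Z=0, X=1, W=1, Y=0) weight 1/126
  (Z=0, X=1, W=1, Y=2) weight 1/126
  (Z=0, X=1, W=2, Y=0) weight 1/126
  (Z=0, X=1, W=2, Y=2) weight 1/126
  (Z=0, X=2, W=1, Y=1) weight 1/63
  (Z=0, X=2, W=2, Y=1) weight 1/63
  … 16 more
Group by X:
  weight(X=0) = 1/21
  weight(X=1) = 17/63
  weight(X=2) = 19/126
Total weight = 1/21 + 17/63 + 19/126 = 59/126
P(X=0 | obs) = 1/21 / 59/126 = 6/59
P(X=1 | obs) = 17/63 / 59/126 = 34/59
P(X=2 | obs) = 19/126 / 59/126 = 19/59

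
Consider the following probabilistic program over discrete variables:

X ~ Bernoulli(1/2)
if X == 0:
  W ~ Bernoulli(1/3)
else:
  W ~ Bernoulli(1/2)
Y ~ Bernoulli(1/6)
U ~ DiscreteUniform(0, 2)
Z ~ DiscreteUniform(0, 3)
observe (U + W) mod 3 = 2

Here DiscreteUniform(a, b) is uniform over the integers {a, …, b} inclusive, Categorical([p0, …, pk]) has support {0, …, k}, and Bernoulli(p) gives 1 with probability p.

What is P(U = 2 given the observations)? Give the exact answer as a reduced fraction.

P(U = 2 | obs) = 7/12

Enumerate traces; 32 have nonzero weight after conditioning:
  (X=0, W=0, Y=0, U=2, Z=0) weight 5/216
  (X=0, W=0, Y=0, U=2, Z=1) weight 5/216
  (X=0, W=0, Y=0, U=2, Z=2) weight 5/216
  (X=0, W=0, Y=0, U=2, Z=3) weight 5/216
  (X=0, W=0, Y=1, U=2, Z=0) weight 1/216
  (X=0, W=0, Y=1, U=2, Z=1) weight 1/216
  (X=0, W=0, Y=1, U=2, Z=2) weight 1/216
  (X=0, W=0, Y=1, U=2, Z=3) weight 1/216
  (X=0, W=1, Y=0, U=1, Z=0) weight 5/432
  … 23 more
Group by U:
  weight(U=1) = 5/36
  weight(U=2) = 7/36
Total weight = 5/36 + 7/36 = 1/3
P(U=1 | obs) = 5/36 / 1/3 = 5/12
P(U=2 | obs) = 7/36 / 1/3 = 7/12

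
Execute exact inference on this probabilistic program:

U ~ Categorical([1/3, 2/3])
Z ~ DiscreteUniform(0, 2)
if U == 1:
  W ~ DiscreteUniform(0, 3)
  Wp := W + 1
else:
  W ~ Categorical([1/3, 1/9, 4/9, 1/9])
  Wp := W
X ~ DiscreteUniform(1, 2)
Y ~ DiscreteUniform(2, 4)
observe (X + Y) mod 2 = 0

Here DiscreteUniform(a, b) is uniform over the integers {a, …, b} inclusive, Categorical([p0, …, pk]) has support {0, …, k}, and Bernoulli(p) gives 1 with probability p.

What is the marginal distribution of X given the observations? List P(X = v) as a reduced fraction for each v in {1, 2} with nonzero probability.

P(X=1) = 1/3, P(X=2) = 2/3

Enumerate traces; 72 have nonzero weight after conditioning:
  (U=0, Z=0, W=0, X=1, Y=3) weight 1/162
  (U=0, Z=0, W=0, X=2, Y=2) weight 1/162
  (U=0, Z=0, W=0, X=2, Y=4) weight 1/162
  (U=0, Z=0, W=1, X=1, Y=3) weight 1/486
  (U=0, Z=0, W=1, X=2, Y=2) weight 1/486
  (U=0, Z=0, W=1, X=2, Y=4) weight 1/486
  (U=0, Z=0, W=2, X=1, Y=3) weight 2/243
  (U=0, Z=0, W=2, X=2, Y=2) weight 2/243
  … 64 more
Group by X:
  weight(X=1) = 1/6
  weight(X=2) = 1/3
Total weight = 1/6 + 1/3 = 1/2
P(X=1 | obs) = 1/6 / 1/2 = 1/3
P(X=2 | obs) = 1/3 / 1/2 = 2/3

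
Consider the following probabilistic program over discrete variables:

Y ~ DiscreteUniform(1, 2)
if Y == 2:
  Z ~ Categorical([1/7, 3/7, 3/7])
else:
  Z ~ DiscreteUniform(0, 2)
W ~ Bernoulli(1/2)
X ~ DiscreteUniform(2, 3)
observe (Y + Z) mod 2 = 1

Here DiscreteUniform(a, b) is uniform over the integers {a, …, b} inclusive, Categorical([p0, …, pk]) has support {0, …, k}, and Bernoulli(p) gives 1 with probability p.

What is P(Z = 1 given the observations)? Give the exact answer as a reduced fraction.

Enumerate traces; 12 have nonzero weight after conditioning:
  (Y=1, Z=0, W=0, X=2) weight 1/24
  (Y=1, Z=0, W=0, X=3) weight 1/24
  (Y=1, Z=0, W=1, X=2) weight 1/24
  (Y=1, Z=0, W=1, X=3) weight 1/24
  (Y=1, Z=2, W=0, X=2) weight 1/24
  (Y=1, Z=2, W=0, X=3) weight 1/24
  (Y=1, Z=2, W=1, X=2) weight 1/24
  (Y=1, Z=2, W=1, X=3) weight 1/24
  (Y=2, Z=1, W=0, X=2) weight 3/56
  … 3 more
Group by Z:
  weight(Z=0) = 1/6
  weight(Z=1) = 3/14
  weight(Z=2) = 1/6
Total weight = 1/6 + 3/14 + 1/6 = 23/42
P(Z=0 | obs) = 1/6 / 23/42 = 7/23
P(Z=1 | obs) = 3/14 / 23/42 = 9/23
P(Z=2 | obs) = 1/6 / 23/42 = 7/23

P(Z = 1 | obs) = 9/23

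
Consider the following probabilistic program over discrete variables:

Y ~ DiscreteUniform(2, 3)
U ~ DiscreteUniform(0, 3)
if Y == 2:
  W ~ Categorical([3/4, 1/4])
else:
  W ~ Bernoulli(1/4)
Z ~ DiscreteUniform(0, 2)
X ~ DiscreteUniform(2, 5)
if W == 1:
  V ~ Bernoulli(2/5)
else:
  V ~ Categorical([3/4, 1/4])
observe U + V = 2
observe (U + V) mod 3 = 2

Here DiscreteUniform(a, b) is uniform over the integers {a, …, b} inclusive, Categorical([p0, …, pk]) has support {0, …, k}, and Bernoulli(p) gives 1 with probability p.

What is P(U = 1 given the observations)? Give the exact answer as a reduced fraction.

P(U = 1 | obs) = 23/80

Enumerate traces; 96 have nonzero weight after conditioning:
  (Y=2, U=1, W=0, Z=0, X=2, V=1) weight 1/512
  (Y=2, U=1, W=0, Z=0, X=3, V=1) weight 1/512
  (Y=2, U=1, W=0, Z=0, X=4, V=1) weight 1/512
  (Y=2, U=1, W=0, Z=0, X=5, V=1) weight 1/512
  (Y=2, U=1, W=0, Z=1, X=2, V=1) weight 1/512
  (Y=2, U=1, W=0, Z=1, X=3, V=1) weight 1/512
  (Y=2, U=1, W=0, Z=1, X=4, V=1) weight 1/512
  (Y=2, U=1, W=0, Z=1, X=5, V=1) weight 1/512
  (Y=2, U=2, W=0, Z=0, X=2, V=0) weight 3/512
  … 87 more
Group by U:
  weight(U=1) = 23/320
  weight(U=2) = 57/320
Total weight = 23/320 + 57/320 = 1/4
P(U=1 | obs) = 23/320 / 1/4 = 23/80
P(U=2 | obs) = 57/320 / 1/4 = 57/80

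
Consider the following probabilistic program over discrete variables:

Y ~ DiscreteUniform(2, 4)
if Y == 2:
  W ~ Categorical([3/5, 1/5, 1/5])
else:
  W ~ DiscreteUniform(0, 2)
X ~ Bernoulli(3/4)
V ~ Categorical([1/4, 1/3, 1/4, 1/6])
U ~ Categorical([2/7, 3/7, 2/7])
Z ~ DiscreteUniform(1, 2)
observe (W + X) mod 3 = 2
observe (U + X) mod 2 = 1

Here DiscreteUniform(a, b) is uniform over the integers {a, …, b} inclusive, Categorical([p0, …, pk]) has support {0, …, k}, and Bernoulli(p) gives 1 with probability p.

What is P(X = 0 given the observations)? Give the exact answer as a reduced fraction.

P(X = 0 | obs) = 1/5

Enumerate traces; 72 have nonzero weight after conditioning:
  (Y=2, W=1, X=1, V=0, U=0, Z=1) weight 1/560
  (Y=2, W=1, X=1, V=0, U=0, Z=2) weight 1/560
  (Y=2, W=1, X=1, V=0, U=2, Z=1) weight 1/560
  (Y=2, W=1, X=1, V=0, U=2, Z=2) weight 1/560
  (Y=2, W=1, X=1, V=1, U=0, Z=1) weight 1/420
  (Y=2, W=1, X=1, V=1, U=0, Z=2) weight 1/420
  (Y=2, W=1, X=1, V=1, U=2, Z=1) weight 1/420
  (Y=2, W=1, X=1, V=1, U=2, Z=2) weight 1/420
  (Y=2, W=2, X=0, V=0, U=1, Z=1) weight 1/1120
  … 63 more
Group by X:
  weight(X=0) = 13/420
  weight(X=1) = 13/105
Total weight = 13/420 + 13/105 = 13/84
P(X=0 | obs) = 13/420 / 13/84 = 1/5
P(X=1 | obs) = 13/105 / 13/84 = 4/5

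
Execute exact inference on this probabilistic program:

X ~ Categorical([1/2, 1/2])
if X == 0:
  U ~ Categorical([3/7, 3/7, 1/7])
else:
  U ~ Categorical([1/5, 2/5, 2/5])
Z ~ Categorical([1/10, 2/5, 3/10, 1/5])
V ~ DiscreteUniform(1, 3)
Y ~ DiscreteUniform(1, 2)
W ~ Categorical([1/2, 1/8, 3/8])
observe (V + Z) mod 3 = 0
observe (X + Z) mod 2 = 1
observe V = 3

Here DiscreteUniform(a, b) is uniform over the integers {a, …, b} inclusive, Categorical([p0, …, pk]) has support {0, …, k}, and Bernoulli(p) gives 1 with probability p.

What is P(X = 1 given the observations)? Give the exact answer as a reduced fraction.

Enumerate traces; 36 have nonzero weight after conditioning:
  (X=0, U=0, Z=3, V=3, Y=1, W=0) weight 1/280
  (X=0, U=0, Z=3, V=3, Y=1, W=1) weight 1/1120
  (X=0, U=0, Z=3, V=3, Y=1, W=2) weight 3/1120
  (X=0, U=0, Z=3, V=3, Y=2, W=0) weight 1/280
  (X=0, U=0, Z=3, V=3, Y=2, W=1) weight 1/1120
  (X=0, U=0, Z=3, V=3, Y=2, W=2) weight 3/1120
  (X=0, U=1, Z=3, V=3, Y=1, W=0) weight 1/280
  (X=0, U=1, Z=3, V=3, Y=1, W=1) weight 1/1120
  (X=1, U=0, Z=0, V=3, Y=1, W=0) weight 1/1200
  … 27 more
Group by X:
  weight(X=0) = 1/30
  weight(X=1) = 1/60
Total weight = 1/30 + 1/60 = 1/20
P(X=0 | obs) = 1/30 / 1/20 = 2/3
P(X=1 | obs) = 1/60 / 1/20 = 1/3

P(X = 1 | obs) = 1/3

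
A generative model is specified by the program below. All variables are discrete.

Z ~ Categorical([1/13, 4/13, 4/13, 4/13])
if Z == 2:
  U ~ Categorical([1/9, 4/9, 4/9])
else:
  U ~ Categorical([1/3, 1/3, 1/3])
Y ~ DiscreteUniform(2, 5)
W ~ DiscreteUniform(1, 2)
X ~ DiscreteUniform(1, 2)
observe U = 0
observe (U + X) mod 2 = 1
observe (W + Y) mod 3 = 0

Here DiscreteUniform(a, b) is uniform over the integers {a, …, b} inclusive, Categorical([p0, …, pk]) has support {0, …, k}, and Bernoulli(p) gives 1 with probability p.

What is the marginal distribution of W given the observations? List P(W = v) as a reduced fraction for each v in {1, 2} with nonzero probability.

P(W=1) = 2/3, P(W=2) = 1/3

Enumerate traces; 12 have nonzero weight after conditioning:
  (Z=0, U=0, Y=2, W=1, X=1) weight 1/624
  (Z=0, U=0, Y=4, W=2, X=1) weight 1/624
  (Z=0, U=0, Y=5, W=1, X=1) weight 1/624
  (Z=1, U=0, Y=2, W=1, X=1) weight 1/156
  (Z=1, U=0, Y=4, W=2, X=1) weight 1/156
  (Z=1, U=0, Y=5, W=1, X=1) weight 1/156
  (Z=2, U=0, Y=2, W=1, X=1) weight 1/468
  (Z=2, U=0, Y=4, W=2, X=1) weight 1/468
  … 4 more
Group by W:
  weight(W=1) = 31/936
  weight(W=2) = 31/1872
Total weight = 31/936 + 31/1872 = 31/624
P(W=1 | obs) = 31/936 / 31/624 = 2/3
P(W=2 | obs) = 31/1872 / 31/624 = 1/3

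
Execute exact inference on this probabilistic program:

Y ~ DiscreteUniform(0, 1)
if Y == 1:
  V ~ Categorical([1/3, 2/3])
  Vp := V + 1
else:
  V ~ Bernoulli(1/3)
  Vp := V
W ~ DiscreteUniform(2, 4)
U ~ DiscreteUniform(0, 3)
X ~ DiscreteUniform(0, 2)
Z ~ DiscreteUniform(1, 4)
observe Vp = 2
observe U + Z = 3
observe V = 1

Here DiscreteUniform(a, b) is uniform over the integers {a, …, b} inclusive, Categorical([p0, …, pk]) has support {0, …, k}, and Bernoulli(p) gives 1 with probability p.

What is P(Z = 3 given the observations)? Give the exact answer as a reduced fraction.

P(Z = 3 | obs) = 1/3

Enumerate traces; 27 have nonzero weight after conditioning:
  (Y=1, V=1, W=2, U=0, X=0, Z=3) weight 1/432
  (Y=1, V=1, W=2, U=0, X=1, Z=3) weight 1/432
  (Y=1, V=1, W=2, U=0, X=2, Z=3) weight 1/432
  (Y=1, V=1, W=2, U=1, X=0, Z=2) weight 1/432
  (Y=1, V=1, W=2, U=1, X=1, Z=2) weight 1/432
  (Y=1, V=1, W=2, U=1, X=2, Z=2) weight 1/432
  (Y=1, V=1, W=2, U=2, X=0, Z=1) weight 1/432
  (Y=1, V=1, W=2, U=2, X=1, Z=1) weight 1/432
  … 19 more
Group by Z:
  weight(Z=1) = 1/48
  weight(Z=2) = 1/48
  weight(Z=3) = 1/48
Total weight = 1/48 + 1/48 + 1/48 = 1/16
P(Z=1 | obs) = 1/48 / 1/16 = 1/3
P(Z=2 | obs) = 1/48 / 1/16 = 1/3
P(Z=3 | obs) = 1/48 / 1/16 = 1/3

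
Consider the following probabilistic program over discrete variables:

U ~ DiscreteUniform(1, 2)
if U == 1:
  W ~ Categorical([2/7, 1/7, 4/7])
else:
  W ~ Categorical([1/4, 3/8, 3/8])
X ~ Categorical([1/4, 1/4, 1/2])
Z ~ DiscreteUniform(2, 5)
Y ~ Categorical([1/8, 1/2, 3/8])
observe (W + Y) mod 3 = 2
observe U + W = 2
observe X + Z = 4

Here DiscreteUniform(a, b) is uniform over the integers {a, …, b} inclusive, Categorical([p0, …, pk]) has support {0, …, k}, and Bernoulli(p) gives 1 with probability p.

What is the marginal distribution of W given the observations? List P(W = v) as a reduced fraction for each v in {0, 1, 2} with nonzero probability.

P(W=0) = 21/37, P(W=1) = 16/37

Enumerate traces; 6 have nonzero weight after conditioning:
  (U=1, W=1, X=0, Z=4, Y=1) weight 1/448
  (U=1, W=1, X=1, Z=3, Y=1) weight 1/448
  (U=1, W=1, X=2, Z=2, Y=1) weight 1/224
  (U=2, W=0, X=0, Z=4, Y=2) weight 3/1024
  (U=2, W=0, X=1, Z=3, Y=2) weight 3/1024
  (U=2, W=0, X=2, Z=2, Y=2) weight 3/512
Group by W:
  weight(W=0) = 3/256
  weight(W=1) = 1/112
Total weight = 3/256 + 1/112 = 37/1792
P(W=0 | obs) = 3/256 / 37/1792 = 21/37
P(W=1 | obs) = 1/112 / 37/1792 = 16/37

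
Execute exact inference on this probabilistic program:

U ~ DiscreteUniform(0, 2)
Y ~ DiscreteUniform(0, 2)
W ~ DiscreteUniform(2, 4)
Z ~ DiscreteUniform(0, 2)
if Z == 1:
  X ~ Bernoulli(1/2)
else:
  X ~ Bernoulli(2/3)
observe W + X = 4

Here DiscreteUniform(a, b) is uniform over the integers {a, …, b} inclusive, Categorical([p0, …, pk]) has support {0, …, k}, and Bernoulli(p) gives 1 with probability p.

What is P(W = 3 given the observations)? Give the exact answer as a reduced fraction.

Enumerate traces; 54 have nonzero weight after conditioning:
  (U=0, Y=0, W=3, Z=0, X=1) weight 2/243
  (U=0, Y=0, W=3, Z=1, X=1) weight 1/162
  (U=0, Y=0, W=3, Z=2, X=1) weight 2/243
  (U=0, Y=0, W=4, Z=0, X=0) weight 1/243
  (U=0, Y=0, W=4, Z=1, X=0) weight 1/162
  (U=0, Y=0, W=4, Z=2, X=0) weight 1/243
  (U=0, Y=1, W=3, Z=0, X=1) weight 2/243
  (U=0, Y=1, W=3, Z=1, X=1) weight 1/162
  … 46 more
Group by W:
  weight(W=3) = 11/54
  weight(W=4) = 7/54
Total weight = 11/54 + 7/54 = 1/3
P(W=3 | obs) = 11/54 / 1/3 = 11/18
P(W=4 | obs) = 7/54 / 1/3 = 7/18

P(W = 3 | obs) = 11/18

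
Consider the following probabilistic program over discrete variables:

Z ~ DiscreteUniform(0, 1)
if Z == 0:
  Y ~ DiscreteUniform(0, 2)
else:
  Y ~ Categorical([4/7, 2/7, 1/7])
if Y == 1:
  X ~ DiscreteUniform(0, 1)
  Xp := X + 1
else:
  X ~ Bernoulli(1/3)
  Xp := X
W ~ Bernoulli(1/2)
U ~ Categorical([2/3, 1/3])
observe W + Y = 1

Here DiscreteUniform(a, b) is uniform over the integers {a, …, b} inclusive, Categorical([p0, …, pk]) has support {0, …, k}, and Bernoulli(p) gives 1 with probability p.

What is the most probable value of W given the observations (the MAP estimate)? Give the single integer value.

argmax_v P(W = v | obs) = 1

Enumerate traces; 16 have nonzero weight after conditioning:
  (Z=0, Y=0, X=0, W=1, U=0) weight 1/27
  (Z=0, Y=0, X=0, W=1, U=1) weight 1/54
  (Z=0, Y=0, X=1, W=1, U=0) weight 1/54
  (Z=0, Y=0, X=1, W=1, U=1) weight 1/108
  (Z=0, Y=1, X=0, W=0, U=0) weight 1/36
  (Z=0, Y=1, X=0, W=0, U=1) weight 1/72
  (Z=0, Y=1, X=1, W=0, U=0) weight 1/36
  (Z=0, Y=1, X=1, W=0, U=1) weight 1/72
  … 8 more
Group by W:
  weight(W=0) = 13/84
  weight(W=1) = 19/84
Total weight = 13/84 + 19/84 = 8/21
P(W=0 | obs) = 13/84 / 8/21 = 13/32
P(W=1 | obs) = 19/84 / 8/21 = 19/32
argmax = 1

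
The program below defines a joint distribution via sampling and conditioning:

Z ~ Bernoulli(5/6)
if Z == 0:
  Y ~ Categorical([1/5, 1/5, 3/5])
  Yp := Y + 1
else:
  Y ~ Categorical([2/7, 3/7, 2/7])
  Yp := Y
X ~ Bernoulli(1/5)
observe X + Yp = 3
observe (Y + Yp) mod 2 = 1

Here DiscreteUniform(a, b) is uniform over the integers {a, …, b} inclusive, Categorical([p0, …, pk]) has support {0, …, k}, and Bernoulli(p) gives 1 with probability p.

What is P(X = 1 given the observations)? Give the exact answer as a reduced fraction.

Enumerate traces; 2 have nonzero weight after conditioning:
  (Z=0, Y=1, X=1) weight 1/150
  (Z=0, Y=2, X=0) weight 2/25
Group by X:
  weight(X=0) = 2/25
  weight(X=1) = 1/150
Total weight = 2/25 + 1/150 = 13/150
P(X=0 | obs) = 2/25 / 13/150 = 12/13
P(X=1 | obs) = 1/150 / 13/150 = 1/13

P(X = 1 | obs) = 1/13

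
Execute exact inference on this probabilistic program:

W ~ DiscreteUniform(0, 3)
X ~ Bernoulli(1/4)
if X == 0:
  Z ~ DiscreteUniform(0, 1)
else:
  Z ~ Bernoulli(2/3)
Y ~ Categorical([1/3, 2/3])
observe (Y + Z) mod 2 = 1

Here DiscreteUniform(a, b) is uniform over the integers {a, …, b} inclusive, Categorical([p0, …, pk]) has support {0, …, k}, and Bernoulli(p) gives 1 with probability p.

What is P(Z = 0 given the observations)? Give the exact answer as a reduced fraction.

P(Z = 0 | obs) = 22/35

Enumerate traces; 16 have nonzero weight after conditioning:
  (W=0, X=0, Z=0, Y=1) weight 1/16
  (W=0, X=0, Z=1, Y=0) weight 1/32
  (W=0, X=1, Z=0, Y=1) weight 1/72
  (W=0, X=1, Z=1, Y=0) weight 1/72
  (W=1, X=0, Z=0, Y=1) weight 1/16
  (W=1, X=0, Z=1, Y=0) weight 1/32
  (W=1, X=1, Z=0, Y=1) weight 1/72
  (W=1, X=1, Z=1, Y=0) weight 1/72
  … 8 more
Group by Z:
  weight(Z=0) = 11/36
  weight(Z=1) = 13/72
Total weight = 11/36 + 13/72 = 35/72
P(Z=0 | obs) = 11/36 / 35/72 = 22/35
P(Z=1 | obs) = 13/72 / 35/72 = 13/35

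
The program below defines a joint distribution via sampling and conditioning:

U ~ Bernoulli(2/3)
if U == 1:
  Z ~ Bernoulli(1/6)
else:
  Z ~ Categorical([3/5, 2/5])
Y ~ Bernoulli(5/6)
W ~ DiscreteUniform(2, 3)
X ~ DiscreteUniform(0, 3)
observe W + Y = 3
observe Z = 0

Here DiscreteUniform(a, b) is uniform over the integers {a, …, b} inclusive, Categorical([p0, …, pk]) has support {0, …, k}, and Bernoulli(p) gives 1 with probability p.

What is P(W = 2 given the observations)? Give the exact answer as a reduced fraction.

P(W = 2 | obs) = 5/6

Enumerate traces; 16 have nonzero weight after conditioning:
  (U=0, Z=0, Y=0, W=3, X=0) weight 1/240
  (U=0, Z=0, Y=0, W=3, X=1) weight 1/240
  (U=0, Z=0, Y=0, W=3, X=2) weight 1/240
  (U=0, Z=0, Y=0, W=3, X=3) weight 1/240
  (U=0, Z=0, Y=1, W=2, X=0) weight 1/48
  (U=0, Z=0, Y=1, W=2, X=1) weight 1/48
  (U=0, Z=0, Y=1, W=2, X=2) weight 1/48
  (U=0, Z=0, Y=1, W=2, X=3) weight 1/48
  … 8 more
Group by W:
  weight(W=2) = 17/54
  weight(W=3) = 17/270
Total weight = 17/54 + 17/270 = 17/45
P(W=2 | obs) = 17/54 / 17/45 = 5/6
P(W=3 | obs) = 17/270 / 17/45 = 1/6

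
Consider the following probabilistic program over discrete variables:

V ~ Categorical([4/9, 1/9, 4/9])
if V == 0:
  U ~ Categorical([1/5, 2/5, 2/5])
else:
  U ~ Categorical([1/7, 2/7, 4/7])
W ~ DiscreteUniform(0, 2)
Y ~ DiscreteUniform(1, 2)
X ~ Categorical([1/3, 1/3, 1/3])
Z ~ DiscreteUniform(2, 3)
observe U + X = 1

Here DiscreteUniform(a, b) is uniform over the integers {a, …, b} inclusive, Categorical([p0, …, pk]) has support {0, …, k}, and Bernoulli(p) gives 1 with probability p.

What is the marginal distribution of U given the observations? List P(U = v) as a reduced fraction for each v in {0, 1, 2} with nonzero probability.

P(U=0) = 1/3, P(U=1) = 2/3

Enumerate traces; 72 have nonzero weight after conditioning:
  (V=0, U=0, W=0, Y=1, X=1, Z=2) weight 1/405
  (V=0, U=0, W=0, Y=1, X=1, Z=3) weight 1/405
  (V=0, U=0, W=0, Y=2, X=1, Z=2) weight 1/405
  (V=0, U=0, W=0, Y=2, X=1, Z=3) weight 1/405
  (V=0, U=0, W=1, Y=1, X=1, Z=2) weight 1/405
  (V=0, U=0, W=1, Y=1, X=1, Z=3) weight 1/405
  (V=0, U=0, W=1, Y=2, X=1, Z=2) weight 1/405
  (V=0, U=0, W=1, Y=2, X=1, Z=3) weight 1/405
  (V=0, U=1, W=0, Y=1, X=0, Z=2) weight 2/405
  … 63 more
Group by U:
  weight(U=0) = 53/945
  weight(U=1) = 106/945
Total weight = 53/945 + 106/945 = 53/315
P(U=0 | obs) = 53/945 / 53/315 = 1/3
P(U=1 | obs) = 106/945 / 53/315 = 2/3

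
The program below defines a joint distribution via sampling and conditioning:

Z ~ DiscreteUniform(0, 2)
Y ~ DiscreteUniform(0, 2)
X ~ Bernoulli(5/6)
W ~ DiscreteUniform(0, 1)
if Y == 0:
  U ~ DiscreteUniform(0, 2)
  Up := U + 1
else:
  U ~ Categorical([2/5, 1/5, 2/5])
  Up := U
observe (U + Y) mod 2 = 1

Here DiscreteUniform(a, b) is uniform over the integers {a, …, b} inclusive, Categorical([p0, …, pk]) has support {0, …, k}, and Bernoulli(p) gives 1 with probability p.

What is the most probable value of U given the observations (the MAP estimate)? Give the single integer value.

Enumerate traces; 48 have nonzero weight after conditioning:
  (Z=0, Y=0, X=0, W=0, U=1) weight 1/324
  (Z=0, Y=0, X=0, W=1, U=1) weight 1/324
  (Z=0, Y=0, X=1, W=0, U=1) weight 5/324
  (Z=0, Y=0, X=1, W=1, U=1) weight 5/324
  (Z=0, Y=1, X=0, W=0, U=0) weight 1/270
  (Z=0, Y=1, X=0, W=0, U=2) weight 1/270
  (Z=0, Y=1, X=0, W=1, U=0) weight 1/270
  (Z=0, Y=1, X=0, W=1, U=2) weight 1/270
  … 40 more
Group by U:
  weight(U=0) = 2/15
  weight(U=1) = 8/45
  weight(U=2) = 2/15
Total weight = 2/15 + 8/45 + 2/15 = 4/9
P(U=0 | obs) = 2/15 / 4/9 = 3/10
P(U=1 | obs) = 8/45 / 4/9 = 2/5
P(U=2 | obs) = 2/15 / 4/9 = 3/10
argmax = 1

argmax_v P(U = v | obs) = 1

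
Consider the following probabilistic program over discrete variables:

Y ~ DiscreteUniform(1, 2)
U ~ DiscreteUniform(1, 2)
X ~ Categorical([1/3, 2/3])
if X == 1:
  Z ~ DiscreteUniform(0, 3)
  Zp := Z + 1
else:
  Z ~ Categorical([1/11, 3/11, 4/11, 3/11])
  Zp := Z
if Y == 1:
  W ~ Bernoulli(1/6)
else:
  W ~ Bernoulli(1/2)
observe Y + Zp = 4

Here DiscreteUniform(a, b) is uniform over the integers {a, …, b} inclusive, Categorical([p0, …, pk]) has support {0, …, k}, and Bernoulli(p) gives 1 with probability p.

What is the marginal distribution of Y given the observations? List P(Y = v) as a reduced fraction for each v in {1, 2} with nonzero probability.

Enumerate traces; 16 have nonzero weight after conditioning:
  (Y=1, U=1, X=0, Z=3, W=0) weight 5/264
  (Y=1, U=1, X=0, Z=3, W=1) weight 1/264
  (Y=1, U=1, X=1, Z=2, W=0) weight 5/144
  (Y=1, U=1, X=1, Z=2, W=1) weight 1/144
  (Y=1, U=2, X=0, Z=3, W=0) weight 5/264
  (Y=1, U=2, X=0, Z=3, W=1) weight 1/264
  (Y=1, U=2, X=1, Z=2, W=0) weight 5/144
  (Y=1, U=2, X=1, Z=2, W=1) weight 1/144
  (Y=2, U=1, X=0, Z=2, W=0) weight 1/66
  … 7 more
Group by Y:
  weight(Y=1) = 17/132
  weight(Y=2) = 19/132
Total weight = 17/132 + 19/132 = 3/11
P(Y=1 | obs) = 17/132 / 3/11 = 17/36
P(Y=2 | obs) = 19/132 / 3/11 = 19/36

P(Y=1) = 17/36, P(Y=2) = 19/36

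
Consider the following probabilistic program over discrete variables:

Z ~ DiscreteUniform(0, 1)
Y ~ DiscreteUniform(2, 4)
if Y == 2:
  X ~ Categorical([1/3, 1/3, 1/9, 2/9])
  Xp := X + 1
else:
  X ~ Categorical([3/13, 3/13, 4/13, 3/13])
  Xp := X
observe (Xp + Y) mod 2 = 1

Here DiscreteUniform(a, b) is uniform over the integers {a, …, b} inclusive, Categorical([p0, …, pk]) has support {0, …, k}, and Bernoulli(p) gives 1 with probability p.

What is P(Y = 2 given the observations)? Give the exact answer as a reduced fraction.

Enumerate traces; 12 have nonzero weight after conditioning:
  (Z=0, Y=2, X=0) weight 1/18
  (Z=0, Y=2, X=2) weight 1/54
  (Z=0, Y=3, X=0) weight 1/26
  (Z=0, Y=3, X=2) weight 2/39
  (Z=0, Y=4, X=1) weight 1/26
  (Z=0, Y=4, X=3) weight 1/26
  (Z=1, Y=2, X=0) weight 1/18
  (Z=1, Y=2, X=2) weight 1/54
  … 4 more
Group by Y:
  weight(Y=2) = 4/27
  weight(Y=3) = 7/39
  weight(Y=4) = 2/13
Total weight = 4/27 + 7/39 + 2/13 = 13/27
P(Y=2 | obs) = 4/27 / 13/27 = 4/13
P(Y=3 | obs) = 7/39 / 13/27 = 63/169
P(Y=4 | obs) = 2/13 / 13/27 = 54/169

P(Y = 2 | obs) = 4/13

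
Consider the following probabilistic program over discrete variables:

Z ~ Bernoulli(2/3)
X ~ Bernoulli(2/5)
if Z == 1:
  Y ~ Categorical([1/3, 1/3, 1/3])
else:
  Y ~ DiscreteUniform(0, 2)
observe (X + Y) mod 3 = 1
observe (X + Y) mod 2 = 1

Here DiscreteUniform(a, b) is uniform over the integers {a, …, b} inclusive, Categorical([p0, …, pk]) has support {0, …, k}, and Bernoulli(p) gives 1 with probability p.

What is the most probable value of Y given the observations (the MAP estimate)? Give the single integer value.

Enumerate traces; 4 have nonzero weight after conditioning:
  (Z=0, X=0, Y=1) weight 1/15
  (Z=0, X=1, Y=0) weight 2/45
  (Z=1, X=0, Y=1) weight 2/15
  (Z=1, X=1, Y=0) weight 4/45
Group by Y:
  weight(Y=0) = 2/15
  weight(Y=1) = 1/5
Total weight = 2/15 + 1/5 = 1/3
P(Y=0 | obs) = 2/15 / 1/3 = 2/5
P(Y=1 | obs) = 1/5 / 1/3 = 3/5
argmax = 1

argmax_v P(Y = v | obs) = 1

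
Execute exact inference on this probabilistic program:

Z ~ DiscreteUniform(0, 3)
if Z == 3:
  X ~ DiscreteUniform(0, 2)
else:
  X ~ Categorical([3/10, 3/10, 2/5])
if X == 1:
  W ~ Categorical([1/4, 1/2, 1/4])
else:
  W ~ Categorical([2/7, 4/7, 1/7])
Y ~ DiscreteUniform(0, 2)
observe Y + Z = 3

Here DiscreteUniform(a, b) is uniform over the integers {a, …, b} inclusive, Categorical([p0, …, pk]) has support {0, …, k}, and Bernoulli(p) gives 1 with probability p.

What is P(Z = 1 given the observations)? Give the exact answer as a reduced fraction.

Enumerate traces; 27 have nonzero weight after conditioning:
  (Z=1, X=0, W=0, Y=2) weight 1/140
  (Z=1, X=0, W=1, Y=2) weight 1/70
  (Z=1, X=0, W=2, Y=2) weight 1/280
  (Z=1, X=1, W=0, Y=2) weight 1/160
  (Z=1, X=1, W=1, Y=2) weight 1/80
  (Z=1, X=1, W=2, Y=2) weight 1/160
  (Z=1, X=2, W=0, Y=2) weight 1/105
  (Z=1, X=2, W=1, Y=2) weight 2/105
  (Z=2, X=0, W=0, Y=1) weight 1/140
  (Z=3, X=0, W=0, Y=0) weight 1/126
  … 17 more
Group by Z:
  weight(Z=1) = 1/12
  weight(Z=2) = 1/12
  weight(Z=3) = 1/12
Total weight = 1/12 + 1/12 + 1/12 = 1/4
P(Z=1 | obs) = 1/12 / 1/4 = 1/3
P(Z=2 | obs) = 1/12 / 1/4 = 1/3
P(Z=3 | obs) = 1/12 / 1/4 = 1/3

P(Z = 1 | obs) = 1/3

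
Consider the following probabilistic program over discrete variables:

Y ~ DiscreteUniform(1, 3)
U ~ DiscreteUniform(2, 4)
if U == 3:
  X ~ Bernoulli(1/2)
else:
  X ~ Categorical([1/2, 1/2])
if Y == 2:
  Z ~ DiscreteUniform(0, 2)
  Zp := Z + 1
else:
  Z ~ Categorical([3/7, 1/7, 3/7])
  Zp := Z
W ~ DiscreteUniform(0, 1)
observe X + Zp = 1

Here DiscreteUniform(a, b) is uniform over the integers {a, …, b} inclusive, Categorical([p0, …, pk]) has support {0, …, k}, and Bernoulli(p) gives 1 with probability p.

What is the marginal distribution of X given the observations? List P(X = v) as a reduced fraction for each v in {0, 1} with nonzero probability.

Enumerate traces; 30 have nonzero weight after conditioning:
  (Y=1, U=2, X=0, Z=1, W=0) weight 1/252
  (Y=1, U=2, X=0, Z=1, W=1) weight 1/252
  (Y=1, U=2, X=1, Z=0, W=0) weight 1/84
  (Y=1, U=2, X=1, Z=0, W=1) weight 1/84
  (Y=1, U=3, X=0, Z=1, W=0) weight 1/252
  (Y=1, U=3, X=0, Z=1, W=1) weight 1/252
  (Y=1, U=3, X=1, Z=0, W=0) weight 1/84
  (Y=1, U=3, X=1, Z=0, W=1) weight 1/84
  … 22 more
Group by X:
  weight(X=0) = 13/126
  weight(X=1) = 1/7
Total weight = 13/126 + 1/7 = 31/126
P(X=0 | obs) = 13/126 / 31/126 = 13/31
P(X=1 | obs) = 1/7 / 31/126 = 18/31

P(X=0) = 13/31, P(X=1) = 18/31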